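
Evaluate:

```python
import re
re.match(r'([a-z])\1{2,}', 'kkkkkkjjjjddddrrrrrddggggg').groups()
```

A backreference is literal: `\1` must see the identical characters the first group matched.
`re.match` won't scan ahead — the pattern has to work from the very first character.
The match spans [0:6] → 'kkkkkk'.
Captured: group 1 = 'k'.

('k',)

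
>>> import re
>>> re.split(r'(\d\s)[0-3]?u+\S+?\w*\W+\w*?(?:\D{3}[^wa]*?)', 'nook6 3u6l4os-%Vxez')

['nook', '6 ', 'z']

This matches a digit, then whitespace (captured); then optionally a character in [0-3], then one or more of a literal 'u', then one or more of a non-whitespace character (lazy); then zero or more of a word character, then one or more of a non-word character, then zero or more of a word character (lazy); then exactly 3 of a non-digit, then zero or more of any character except [wa] (lazy) (non-capturing group).
A non-greedy quantifier consumes as few characters as it can — just enough that the remainder of the pattern still matches from where it stops; whatever follows it matches normally.
Matches to split on: at [4:18] → '6 3u6l4os-%Vxe'.
`re.split` interleaves the captured-group text with the surrounding fragments.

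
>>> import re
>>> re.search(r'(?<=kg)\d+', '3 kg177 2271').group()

'177'

Lookahead/lookbehind check context without consuming it, so the matched span excludes the asserted characters.
`search` walks the string left to right and returns the first match it finds.
The match spans [4:7] → '177'.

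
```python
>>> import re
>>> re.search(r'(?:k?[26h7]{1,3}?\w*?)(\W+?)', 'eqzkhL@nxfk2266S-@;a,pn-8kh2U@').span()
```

(3, 7)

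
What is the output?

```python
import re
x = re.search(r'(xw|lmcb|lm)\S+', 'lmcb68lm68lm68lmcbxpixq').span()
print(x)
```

The match spans [0:23] → 'lmcb68lm68lm68lmcbxpixq'.

(0, 23)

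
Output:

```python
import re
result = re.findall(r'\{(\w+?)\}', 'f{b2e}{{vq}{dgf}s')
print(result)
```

['b2e', 'vq', 'dgf']

Because there's exactly one group, `findall` drops the full match and keeps group 1 from each hit.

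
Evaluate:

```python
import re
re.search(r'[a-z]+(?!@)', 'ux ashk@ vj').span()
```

A negative assertion filters positions out without eating any characters.
`re.search` tries every starting position until one works.
The match spans [0:2] → 'ux'.

(0, 2)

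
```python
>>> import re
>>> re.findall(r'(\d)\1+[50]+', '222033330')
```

['2', '3']

The backreference `\1` re-matches whatever the first group consumed, character for character.
Because there's exactly one group, `findall` drops the full match and keeps group 1 from each hit.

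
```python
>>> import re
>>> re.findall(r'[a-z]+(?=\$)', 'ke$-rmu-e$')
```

The `(?=…)`/`(?<=…)` assertion just peeks at neighbouring text; it doesn't advance the match position.
No capturing groups, so `findall` returns the 2 full match strings.

['ke', 'e']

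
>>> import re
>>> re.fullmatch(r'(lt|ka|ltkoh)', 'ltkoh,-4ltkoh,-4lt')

None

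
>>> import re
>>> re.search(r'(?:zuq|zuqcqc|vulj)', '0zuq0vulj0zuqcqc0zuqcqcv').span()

`re.search` scans for the first position where the pattern succeeds.
The match spans [1:4] → 'zuq'.

(1, 4)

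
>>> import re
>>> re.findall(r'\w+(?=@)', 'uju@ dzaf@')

Lookahead/lookbehind check context without consuming it, so the matched span excludes the asserted characters.
Walking the string: at [0:3] → 'uju'; at [5:9] → 'dzaf'.
No capturing groups, so `findall` returns the 2 full match strings.

['uju', 'dzaf']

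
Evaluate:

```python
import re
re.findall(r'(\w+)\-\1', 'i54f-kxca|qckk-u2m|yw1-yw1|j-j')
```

['yw1', 'j']

The backreference `\1` re-matches whatever the first group consumed, character for character.
With a single group, `findall` returns only what that group captured — 2 items.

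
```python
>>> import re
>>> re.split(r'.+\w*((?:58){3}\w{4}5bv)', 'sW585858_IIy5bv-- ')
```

Pattern: one or more of any character; then zero or more of a word character; then the literal '58' repeated 3 times, then exactly 4 of a word character, then the literal '5bv' (captured).
Matches to split on: at [0:15] → 'sW585858_IIy5bv'.
With a capturing group present, the delimiter's captured portion is kept in the result list.

['', '585858_IIy5bv', '-- ']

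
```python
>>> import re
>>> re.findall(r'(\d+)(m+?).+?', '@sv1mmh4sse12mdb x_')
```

Pattern: one or more of a digit (captured); then one or more of a literal 'm' (lazy) (captured); then one or more of any character (lazy).
Walking the string: at [3:6] match '1mm', groups = ('1', 'm'); at [11:15] match '12md', groups = ('12', 'm').
2 groups means each result is a tuple of 2 captured strings — 2 here.

[('1', 'm'), ('12', 'm')]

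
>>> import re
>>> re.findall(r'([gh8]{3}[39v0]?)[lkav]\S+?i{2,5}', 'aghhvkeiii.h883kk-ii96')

['ghhv', 'h883']

The `?` after the quantifier makes it lazy — it takes as little as possible before letting the rest of the pattern try.
`findall` collects group 1 from each match (2 total).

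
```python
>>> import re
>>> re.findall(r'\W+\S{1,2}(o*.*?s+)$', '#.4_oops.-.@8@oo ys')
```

['oops.-.@8@oo ys']

Pattern: one or more of a non-word character, then 1 to 2 of a non-whitespace character; then zero or more of the literal 'o', then zero or more of any character (lazy), then one or more of a literal 's' (captured); then anchored at the end.
Matches: at [0:19] match '#.4_oops.-.@8@oo ys', group 1 = 'oops.-.@8@oo ys'.
One capturing group, so `findall` returns just the captured substring from the one match — 1 in all.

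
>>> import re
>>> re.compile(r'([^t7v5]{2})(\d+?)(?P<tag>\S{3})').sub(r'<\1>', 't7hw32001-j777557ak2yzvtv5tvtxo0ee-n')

This matches exactly 2 of any character except [t7v5] (captured); then one or more of a digit (lazy) (captured); then exactly 3 of a non-whitespace character (captured as 'tag').
Matches: at [2:8] → 'hw3200'; at [9:15] → '-j7775'; at [17:23] → 'ak2yzv'; at [29:35] → 'xo0ee-'.
Each match is replaced using the text its own group 1 captured.

't7<hw>1<-j>57<ak>tv5tvt<xo>n'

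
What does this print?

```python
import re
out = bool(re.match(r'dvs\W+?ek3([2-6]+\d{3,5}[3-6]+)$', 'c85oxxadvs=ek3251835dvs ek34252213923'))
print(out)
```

This matches the literal 'dvs', then one or more of a non-word character (lazy), then the literal 'ek3'; then one or more of a character in [2-6], then 3 to 5 of a digit, then one or more of a character in [3-6] (captured); then anchored at the end.
`re.match` only tries the pattern at the start of the string.
Here the pattern fails at index 0, so the call returns None, and `bool(None)` is False.

False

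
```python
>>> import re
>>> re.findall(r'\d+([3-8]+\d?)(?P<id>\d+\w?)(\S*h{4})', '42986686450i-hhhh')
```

[('5', '0i', '-hhhh')]

Pattern: one or more of a digit; then one or more of a character in [3-8], then optionally a digit (captured); then one or more of a digit, then optionally a word character (captured as 'id'); then zero or more of a non-whitespace character, then exactly 4 of the literal 'h' (captured).
Walking the string: at [0:17] match '42986686450i-hhhh', groups = ('5', '0i', '-hhhh').
3 groups means the one result is a tuple of 3 captured strings — 1 here.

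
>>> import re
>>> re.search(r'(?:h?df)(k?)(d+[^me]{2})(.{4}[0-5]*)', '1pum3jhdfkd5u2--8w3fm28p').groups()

The match spans [6:17] → 'hdfkd5u2--8'.
Captured: group 1 = 'k', group 2 = 'd5u', group 3 = '2--8'.

('k', 'd5u', '2--8')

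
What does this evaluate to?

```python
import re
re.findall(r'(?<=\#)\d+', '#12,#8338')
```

The positive lookaround only admits positions where the adjacent text matches; those characters stay outside the span.
Scanning left to right: at [1:3] → '12'; at [5:9] → '8338'.
Since nothing is captured, `findall` lists the 2 matched substrings directly.

['12', '8338']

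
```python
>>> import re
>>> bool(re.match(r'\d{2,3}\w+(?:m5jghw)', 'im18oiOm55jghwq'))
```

This matches 2 to 3 of a digit; then one or more of a word character; then the literal 'm5j', then the literal 'ghw' (non-capturing group).
`re.match` only tries the pattern at the start of the string.
Here the string doesn't start with a match, so the call returns None, and `bool(None)` is False.

False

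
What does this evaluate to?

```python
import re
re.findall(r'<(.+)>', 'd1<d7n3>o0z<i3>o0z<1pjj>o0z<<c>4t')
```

Walking the string: at [2:31] match '<d7n3>o0z<i3>o0z<1pjj>o0z<<c>', group 1 = 'd7n3>o0z<i3>o0z<1pjj>o0z<<c'.
With a single group, `findall` returns only what that group captured — 1 item.

['d7n3>o0z<i3>o0z<1pjj>o0z<<c']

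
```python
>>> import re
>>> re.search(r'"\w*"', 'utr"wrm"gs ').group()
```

'"wrm"'

The match spans [3:8] → '"wrm"'.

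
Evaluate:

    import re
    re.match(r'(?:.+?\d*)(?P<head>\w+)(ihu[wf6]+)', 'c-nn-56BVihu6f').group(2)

This matches one or more of any character (lazy), then zero or more of a digit (non-capturing group); then one or more of a word character (captured as 'head'); then the literal 'ihu', then one or more of one of [wf6] (captured).
With `match`, the pattern is implicitly anchored at the beginning.
The match spans [0:14] → 'c-nn-56BVihu6f'.
Captured: group 1 = 'BV', group 2 = 'ihu6f'.

'ihu6f'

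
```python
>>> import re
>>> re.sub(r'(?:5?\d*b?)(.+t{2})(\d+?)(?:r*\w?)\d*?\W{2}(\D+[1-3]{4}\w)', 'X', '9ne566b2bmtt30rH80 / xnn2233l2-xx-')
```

'X2-xx-'

Pattern: optionally a literal '5', then zero or more of a digit, then optionally the literal 'b' (non-capturing group); then one or more of any character, then exactly 2 of the literal 't' (captured); then one or more of a digit (lazy) (captured); then zero or more of the literal 'r', then optionally a word character (non-capturing group); then zero or more of a digit (lazy), then exactly 2 of a non-word character; then one or more of a non-digit, then exactly 4 of a character in [1-3], then a word character (captured).
Each match is replaced by 'X'.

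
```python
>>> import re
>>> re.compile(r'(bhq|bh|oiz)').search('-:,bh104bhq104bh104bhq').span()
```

Unlike `match`, `search` isn't anchored — it looks for the pattern anywhere in the string.
The match spans [3:5] → 'bh'.
Captured: group 1 = 'bh'.

(3, 5)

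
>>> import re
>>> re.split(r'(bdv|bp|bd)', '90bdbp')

['90', 'bd', '', 'bp', '']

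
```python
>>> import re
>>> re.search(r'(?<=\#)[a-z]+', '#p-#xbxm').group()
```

Lookahead/lookbehind check context without consuming it, so the matched span excludes the asserted characters.
`search` walks the string left to right and returns the first match it finds.
The match spans [1:2] → 'p'.

'p'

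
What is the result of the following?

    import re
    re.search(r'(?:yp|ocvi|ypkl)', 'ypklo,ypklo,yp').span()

(0, 2)

`|` is ordered: at each position the engine commits to the first alternative that works.
The match spans [0:2] → 'yp'.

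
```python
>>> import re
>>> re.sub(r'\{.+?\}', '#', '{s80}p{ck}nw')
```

A non-greedy quantifier consumes as few characters as it can — just enough that the remainder of the pattern still matches from where it stops; whatever follows it matches normally.
`sub` substitutes '#' at each match site.

'#p#nw'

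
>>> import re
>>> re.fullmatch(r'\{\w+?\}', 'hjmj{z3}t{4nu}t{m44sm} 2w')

`fullmatch` succeeds only if the pattern covers the string from start to end.
Here the pattern can't cover the whole string, so the call returns None.

None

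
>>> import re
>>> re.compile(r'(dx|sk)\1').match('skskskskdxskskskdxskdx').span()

The backreference `\1` re-matches whatever the first group consumed, character for character.
`re.match` only tries the pattern at the start of the string.
The match spans [0:4] → 'sksk'.
Captured: group 1 = 'sk'.

(0, 4)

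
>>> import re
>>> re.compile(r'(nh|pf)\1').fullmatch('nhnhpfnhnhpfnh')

`re.fullmatch` is like wrapping the pattern in `^…$` (in single-line mode).
Here the string isn't matched end-to-end, so the call returns None.

None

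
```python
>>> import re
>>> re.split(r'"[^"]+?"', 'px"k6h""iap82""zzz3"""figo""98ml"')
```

`split` removes every match and returns the 6 fragments in between.

['px', '', '', '"', '', '']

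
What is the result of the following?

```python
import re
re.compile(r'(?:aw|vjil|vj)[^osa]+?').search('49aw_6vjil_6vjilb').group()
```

'aw_'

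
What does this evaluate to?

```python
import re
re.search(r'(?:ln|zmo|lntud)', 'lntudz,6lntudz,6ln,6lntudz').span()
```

(0, 2)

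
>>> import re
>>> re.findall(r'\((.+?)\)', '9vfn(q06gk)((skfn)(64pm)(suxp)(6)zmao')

['q06gk', '(skfn', '64pm', 'suxp', '6']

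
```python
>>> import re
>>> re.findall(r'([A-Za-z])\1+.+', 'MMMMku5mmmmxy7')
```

['M']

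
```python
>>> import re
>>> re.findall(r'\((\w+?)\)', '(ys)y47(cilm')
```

Matches: at [0:4] match '(ys)', group 1 = 'ys'.
One capturing group, so `findall` returns just the captured substring from the one match — 1 in all.

['ys']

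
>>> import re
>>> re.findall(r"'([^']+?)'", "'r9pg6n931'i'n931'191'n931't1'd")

['r9pg6n931', 'n931', 'n931']

Because there's exactly one group, `findall` drops the full match and keeps group 1 from each hit.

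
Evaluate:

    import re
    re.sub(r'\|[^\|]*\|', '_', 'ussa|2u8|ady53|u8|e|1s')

'ussa_ady53_e|1s'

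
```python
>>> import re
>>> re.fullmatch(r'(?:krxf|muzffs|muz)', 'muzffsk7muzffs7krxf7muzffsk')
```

`fullmatch` succeeds only if the pattern covers the string from start to end.
Here the pattern can't cover the whole string, so the call returns None.

None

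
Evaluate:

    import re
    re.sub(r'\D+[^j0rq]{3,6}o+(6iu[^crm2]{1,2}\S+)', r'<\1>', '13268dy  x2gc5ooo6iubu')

Pattern: one or more of a non-digit; then 3 to 6 of any character except [j0rq], then one or more of the literal 'o'; then the literal '6iu', then 1 to 2 of any character except [crm2], then one or more of a non-whitespace character (captured).
Matches: at [5:22] → 'dy  x2gc5ooo6iubu'.
The replacement refers to a captured group, so each match is rewritten using its own captured text.

'13268<6iubu>'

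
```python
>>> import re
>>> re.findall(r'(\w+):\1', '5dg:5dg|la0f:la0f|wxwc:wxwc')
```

A backreference is literal: `\1` must see the identical characters the first group matched.
Scanning left to right: at [0:7] match '5dg:5dg', group 1 = '5dg'; at [8:17] match 'la0f:la0f', group 1 = 'la0f'; at [18:27] match 'wxwc:wxwc', group 1 = 'wxwc'.
`findall` collects group 1 from each match (3 total).

['5dg', 'la0f', 'wxwc']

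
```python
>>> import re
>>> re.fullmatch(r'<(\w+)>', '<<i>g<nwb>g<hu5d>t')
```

For `fullmatch`, every character of the input must be accounted for by the pattern.
Here the string isn't matched end-to-end, so the call returns None.

None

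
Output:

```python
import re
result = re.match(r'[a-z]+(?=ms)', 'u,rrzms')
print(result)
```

Because the assertion is zero-width, the text it checks is not consumed and won't appear in the result.
`re.match` won't scan ahead — the pattern has to work from the very first character.
Here position 0 doesn't satisfy it, so the call returns None.

None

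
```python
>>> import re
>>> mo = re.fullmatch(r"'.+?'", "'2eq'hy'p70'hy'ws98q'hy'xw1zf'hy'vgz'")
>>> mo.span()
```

`re.fullmatch` requires the pattern to consume the entire string.
The match spans [0:37] → "'2eq'hy'p70'hy'ws98q'hy'xw1zf'hy'vgz'".

(0, 37)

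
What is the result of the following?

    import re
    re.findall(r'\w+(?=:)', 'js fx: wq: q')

['fx', 'wq']

The positive lookaround only admits positions where the adjacent text matches; those characters stay outside the span.
Scanning left to right: at [3:5] → 'fx'; at [7:9] → 'wq'.
`findall` yields the raw match text (2 of them) because the pattern has no groups.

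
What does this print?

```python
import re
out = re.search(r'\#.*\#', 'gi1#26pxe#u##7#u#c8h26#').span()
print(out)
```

The match spans [3:23] → '#26pxe#u##7#u#c8h26#'.

(3, 23)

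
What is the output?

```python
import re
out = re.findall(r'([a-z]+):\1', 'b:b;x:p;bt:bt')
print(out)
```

['b', 'bt']

`\1` has to match the exact text group 1 already captured.
One capturing group, so `findall` returns just the captured substring from each match — 2 in all.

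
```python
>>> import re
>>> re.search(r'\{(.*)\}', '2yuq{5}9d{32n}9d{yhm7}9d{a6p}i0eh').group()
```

`search` walks the string left to right and returns the first match it finds.
The match spans [4:29] → '{5}9d{32n}9d{yhm7}9d{a6p}'.
Captured: group 1 = '5}9d{32n}9d{yhm7}9d{a6p'.

'{5}9d{32n}9d{yhm7}9d{a6p}'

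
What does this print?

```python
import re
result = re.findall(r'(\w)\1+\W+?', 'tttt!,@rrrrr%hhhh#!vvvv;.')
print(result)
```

['t', 'r', 'h', 'v']

`\1` has to match the exact text group 1 already captured.
Scanning left to right: at [0:5] match 'tttt!', group 1 = 't'; at [7:13] match 'rrrrr%', group 1 = 'r'; at [13:18] match 'hhhh#', group 1 = 'h'; at [19:24] match 'vvvv;', group 1 = 'v'.
One capturing group, so `findall` returns just the captured substring from each match — 4 in all.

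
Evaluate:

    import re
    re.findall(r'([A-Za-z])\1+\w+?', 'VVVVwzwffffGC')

A backreference is literal: `\1` must see the identical characters the first group matched.
With a single group, `findall` returns only what that group captured — 2 items.

['V', 'f']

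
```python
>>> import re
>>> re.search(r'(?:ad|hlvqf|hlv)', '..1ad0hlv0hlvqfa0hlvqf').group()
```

'ad'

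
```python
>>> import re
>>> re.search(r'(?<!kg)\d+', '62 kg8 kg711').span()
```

Because the assertion is negative and zero-width, positions next to the forbidden text are skipped.
`re.search` tries every starting position until one works.
The match spans [0:2] → '62'.

(0, 2)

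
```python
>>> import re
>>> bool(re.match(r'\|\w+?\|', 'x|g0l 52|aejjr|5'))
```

False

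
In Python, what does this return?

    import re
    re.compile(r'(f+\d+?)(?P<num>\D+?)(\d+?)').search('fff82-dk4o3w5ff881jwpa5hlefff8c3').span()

(0, 9)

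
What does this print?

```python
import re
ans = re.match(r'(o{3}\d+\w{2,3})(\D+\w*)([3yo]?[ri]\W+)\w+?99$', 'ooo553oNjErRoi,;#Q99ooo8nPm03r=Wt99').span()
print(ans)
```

Pattern: exactly 3 of a literal 'o', then one or more of a digit, then 2 to 3 of a word character (captured); then one or more of a non-digit, then zero or more of a word character (captured); then optionally one of [3yo], then one of [ri], then one or more of a non-word character (captured); then one or more of a word character (lazy), then the literal '99'; then anchored at the end.
`re.match` only tries the pattern at the start of the string.
The match spans [0:35] → 'ooo553oNjErRoi,;#Q99ooo8nPm03r=Wt99'.
Captured: group 1 = 'ooo553oNj', group 2 = 'ErRoi,;#Q99ooo8nPm03', group 3 = 'r='.

(0, 35)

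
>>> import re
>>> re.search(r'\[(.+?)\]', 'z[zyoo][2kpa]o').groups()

('zyoo',)

A non-greedy quantifier consumes as few characters as it can — just enough that the remainder of the pattern still matches from where it stops; whatever follows it matches normally.
Unlike `match`, `search` isn't anchored — it looks for the pattern anywhere in the string.
The match spans [1:7] → '[zyoo]'.
Captured: group 1 = 'zyoo'.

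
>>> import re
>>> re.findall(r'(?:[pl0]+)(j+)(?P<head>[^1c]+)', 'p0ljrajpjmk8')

[('j', 'rajpjmk8')]

Multiple groups make `findall` return tuples — one 2-tuple for the one match.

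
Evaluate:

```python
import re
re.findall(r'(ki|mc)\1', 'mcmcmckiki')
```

['mc', 'ki']

`\1` is not a pattern — it's the concrete string captured by group 1, re-applied verbatim.
Matches: at [0:4] match 'mcmc', group 1 = 'mc'; at [6:10] match 'kiki', group 1 = 'ki'.
With a single group, `findall` returns only what that group captured — 2 items.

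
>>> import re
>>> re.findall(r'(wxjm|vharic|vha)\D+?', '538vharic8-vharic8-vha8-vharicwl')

['vha', 'vha', 'vharic']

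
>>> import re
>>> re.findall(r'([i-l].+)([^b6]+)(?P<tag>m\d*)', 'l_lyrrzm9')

This matches a character in [i-l], then one or more of any character (captured); then one or more of any character except [b6] (captured); then the literal 'm', then zero or more of a digit (captured as 'tag').
`findall` packs the 3 group values into a tuple for every match.

[('l_lyrr', 'z', 'm9')]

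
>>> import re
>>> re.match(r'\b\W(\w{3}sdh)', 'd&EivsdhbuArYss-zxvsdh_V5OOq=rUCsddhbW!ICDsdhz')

With `match`, the pattern is implicitly anchored at the beginning.
Here the pattern fails at index 0, so the call returns None.

None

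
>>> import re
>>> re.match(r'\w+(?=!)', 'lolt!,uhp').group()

'lolt'

With `match`, the pattern is implicitly anchored at the beginning.
The match spans [0:4] → 'lolt'.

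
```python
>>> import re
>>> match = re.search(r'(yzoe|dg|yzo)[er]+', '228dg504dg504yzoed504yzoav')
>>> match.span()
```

The match spans [13:17] → 'yzoe'.

(13, 17)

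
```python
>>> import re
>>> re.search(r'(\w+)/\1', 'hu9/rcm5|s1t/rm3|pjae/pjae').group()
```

'pjae/pjae'

`\1` has to match the exact text group 1 already captured.
`re.search` scans for the first position where the pattern succeeds.
The match spans [17:26] → 'pjae/pjae'.
Captured: group 1 = 'pjae'.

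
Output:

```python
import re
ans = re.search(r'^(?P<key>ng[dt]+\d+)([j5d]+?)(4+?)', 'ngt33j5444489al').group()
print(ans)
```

ngt33j54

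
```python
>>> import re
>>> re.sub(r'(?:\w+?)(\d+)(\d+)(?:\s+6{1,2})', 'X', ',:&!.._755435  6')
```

',:&!..X'

The pattern matches one or more of a word character (lazy) (non-capturing group); then one or more of a digit (captured); then one or more of a digit (captured); then one or more of whitespace, then 1 to 2 of a literal '6' (non-capturing group).
Matches: at [6:16] → '_755435  6'.
Each match is replaced by 'X'.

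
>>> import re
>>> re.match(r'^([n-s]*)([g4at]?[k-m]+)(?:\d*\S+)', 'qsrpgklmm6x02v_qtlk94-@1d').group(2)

'gklmm'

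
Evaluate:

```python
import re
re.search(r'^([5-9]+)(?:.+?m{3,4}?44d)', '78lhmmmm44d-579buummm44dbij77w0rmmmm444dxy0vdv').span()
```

(0, 11)

This matches anchored at the start of the string; then one or more of a character in [5-9] (captured); then one or more of any character (lazy), then 3 to 4 of a literal 'm' (lazy), then the literal '44d' (non-capturing group).
`re.search` scans for the first position where the pattern succeeds.
The match spans [0:11] → '78lhmmmm44d'.
Captured: group 1 = '78'.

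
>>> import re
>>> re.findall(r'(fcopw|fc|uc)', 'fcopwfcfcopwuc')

['fcopw', 'fc', 'fcopw', 'uc']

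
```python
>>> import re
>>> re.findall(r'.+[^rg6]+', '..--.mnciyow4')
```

['..--.mnciyow4']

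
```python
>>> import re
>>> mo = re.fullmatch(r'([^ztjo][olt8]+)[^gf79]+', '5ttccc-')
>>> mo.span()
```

The pattern matches any character except [ztjo], then one or more of one of [olt8] (captured); then one or more of any character except [gf79].
`fullmatch` succeeds only if the pattern covers the string from start to end.
The match spans [0:7] → '5ttccc-'.
Captured: group 1 = '5tt'.

(0, 7)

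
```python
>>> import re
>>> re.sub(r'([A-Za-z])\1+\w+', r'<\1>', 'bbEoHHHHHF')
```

'<b>'

A backreference is literal: `\1` must see the identical characters the first group matched.
The replacement refers to a captured group, so each match is rewritten using its own captured text.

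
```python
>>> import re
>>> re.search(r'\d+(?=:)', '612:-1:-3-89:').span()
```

(0, 3)

The positive lookaround only admits positions where the adjacent text matches; those characters stay outside the span.
The match spans [0:3] → '612'.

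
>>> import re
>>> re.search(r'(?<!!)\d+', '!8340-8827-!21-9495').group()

'340'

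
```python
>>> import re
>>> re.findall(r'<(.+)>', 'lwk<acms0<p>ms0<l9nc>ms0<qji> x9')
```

['acms0<p>ms0<l9nc>ms0<qji']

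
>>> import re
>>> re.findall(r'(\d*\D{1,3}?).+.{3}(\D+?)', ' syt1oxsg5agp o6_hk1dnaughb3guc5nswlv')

[(' ', 'v')]

Because the quantifier is non-greedy, it stops expanding at the earliest point where the rest of the pattern can succeed.
`findall` packs the 2 group values into a tuple for every match.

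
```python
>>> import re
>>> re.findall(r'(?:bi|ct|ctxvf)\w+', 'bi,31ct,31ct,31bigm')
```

['bigm']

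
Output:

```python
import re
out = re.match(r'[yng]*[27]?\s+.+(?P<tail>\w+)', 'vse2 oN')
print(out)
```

Pattern: zero or more of one of [yng], then optionally one of [27]; then one or more of whitespace, then one or more of any character; then one or more of a word character (captured as 'tail').
`re.match` only tries the pattern at the start of the string.
Here position 0 doesn't satisfy it, so the call returns None.

None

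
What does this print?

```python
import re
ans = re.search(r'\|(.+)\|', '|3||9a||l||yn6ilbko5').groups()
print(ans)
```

`search` walks the string left to right and returns the first match it finds.
The match spans [0:11] → '|3||9a||l||'.
Captured: group 1 = '3||9a||l|'.

('3||9a||l|',)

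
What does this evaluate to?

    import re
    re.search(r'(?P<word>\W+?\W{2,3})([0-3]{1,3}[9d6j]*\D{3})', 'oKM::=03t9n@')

Here no position works, so the call returns None.

None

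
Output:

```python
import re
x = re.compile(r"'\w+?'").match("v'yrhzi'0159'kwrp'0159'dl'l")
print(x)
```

None

With `match`, the pattern is implicitly anchored at the beginning.
Here the pattern fails at index 0, so the call returns None.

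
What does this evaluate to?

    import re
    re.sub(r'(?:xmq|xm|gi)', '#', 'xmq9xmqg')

'#9#g'

The regex engine tests alternatives in the order written; an earlier branch that matches wins even if a later one would match more.
Matches: at [0:3] → 'xmq'; at [4:7] → 'xmq'.
`sub` substitutes '#' at each match site.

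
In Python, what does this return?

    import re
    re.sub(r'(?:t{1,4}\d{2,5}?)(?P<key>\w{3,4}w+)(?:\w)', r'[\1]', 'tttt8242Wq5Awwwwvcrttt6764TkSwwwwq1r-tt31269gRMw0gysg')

'[Wq5Awwww]cr[4TkSwwww]1r-[9gRMw]gysg'

The pattern matches 1 to 4 of the literal 't', then 2 to 5 of a digit (lazy) (non-capturing group); then 3 to 4 of a word character, then one or more of the literal 'w' (captured as 'key'); then a word character (non-capturing group).
A `+?`/`*?`/`{m,n}?` starts at its minimum and grows only as far as needed for what follows to match.
Matches: at [0:17] → 'tttt8242Wq5Awwwwv'; at [19:34] → 'ttt6764TkSwwwwq'; at [37:49] → 'tt31269gRMw0'.
Each match is replaced using the text its own group 1 captured.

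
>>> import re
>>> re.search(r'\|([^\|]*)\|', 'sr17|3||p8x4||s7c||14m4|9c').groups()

`re.search` scans for the first position where the pattern succeeds.
The match spans [4:7] → '|3|'.
Captured: group 1 = '3'.

('3',)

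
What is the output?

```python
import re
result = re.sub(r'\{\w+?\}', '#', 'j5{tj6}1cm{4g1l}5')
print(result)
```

j5#1cm#5

Every occurrence is swapped for '#'.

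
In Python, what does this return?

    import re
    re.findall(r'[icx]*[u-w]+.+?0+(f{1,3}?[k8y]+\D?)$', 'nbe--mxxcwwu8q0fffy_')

Because there's exactly one group, `findall` drops the full match and keeps group 1 from the one hit.

['fffy_']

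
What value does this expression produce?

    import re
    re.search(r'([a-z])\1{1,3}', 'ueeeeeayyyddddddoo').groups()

After group 1 captures some text, `\1` only succeeds where that same text appears again.
`re.search` tries every starting position until one works.
The match spans [1:5] → 'eeee'.
Captured: group 1 = 'e'.

('e',)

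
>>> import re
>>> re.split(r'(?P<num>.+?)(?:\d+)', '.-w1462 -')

['', '.-w', ' -']

A non-greedy quantifier consumes as few characters as it can — just enough that the remainder of the pattern still matches from where it stops; whatever follows it matches normally.
`re.split` interleaves the captured-group text with the surrounding fragments.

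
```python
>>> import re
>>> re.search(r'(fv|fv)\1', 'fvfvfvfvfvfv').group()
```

'fvfv'

A backreference is literal: `\1` must see the identical characters the first group matched.
Unlike `match`, `search` isn't anchored — it looks for the pattern anywhere in the string.
The match spans [0:4] → 'fvfv'.
Captured: group 1 = 'fv'.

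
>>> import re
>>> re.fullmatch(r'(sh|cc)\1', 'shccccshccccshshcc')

None

`fullmatch` succeeds only if the pattern covers the string from start to end.
Here the string isn't matched end-to-end, so the call returns None.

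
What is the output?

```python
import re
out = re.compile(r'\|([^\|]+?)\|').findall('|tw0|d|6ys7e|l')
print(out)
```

Scanning left to right: at [0:5] match '|tw0|', group 1 = 'tw0'; at [6:13] match '|6ys7e|', group 1 = '6ys7e'.
Because there's exactly one group, `findall` drops the full match and keeps group 1 from each hit.

['tw0', '6ys7e']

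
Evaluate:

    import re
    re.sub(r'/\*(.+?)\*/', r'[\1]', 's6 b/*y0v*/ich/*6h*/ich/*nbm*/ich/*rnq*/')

's6 b[y0v]ich[6h]ich[nbm]ich[rnq]'

Because the quantifier is non-greedy, it stops expanding at the earliest point where the rest of the pattern can succeed.
Matches: at [4:11] → '/*y0v*/'; at [14:20] → '/*6h*/'; at [23:30] → '/*nbm*/'; at [33:40] → '/*rnq*/'.
The replacement refers to a captured group, so each match is rewritten using its own captured text.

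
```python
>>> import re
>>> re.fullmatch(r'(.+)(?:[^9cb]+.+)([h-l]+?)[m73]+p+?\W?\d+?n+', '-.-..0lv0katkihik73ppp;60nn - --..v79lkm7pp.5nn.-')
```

Pattern: one or more of any character (captured); then one or more of any character except [9cb], then one or more of any character (non-capturing group); then one or more of a character in [h-l] (lazy) (captured); then one or more of one of [m73], then one or more of a literal 'p' (lazy), then optionally a non-word character; then one or more of a digit (lazy), then one or more of a literal 'n'.
`fullmatch` succeeds only if the pattern covers the string from start to end.
Here there's no way to consume every character, so the call returns None.

None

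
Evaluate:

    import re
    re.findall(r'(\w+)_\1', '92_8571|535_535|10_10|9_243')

['535', '10']

After group 1 captures some text, `\1` only succeeds where that same text appears again.
Scanning left to right: at [8:15] match '535_535', group 1 = '535'; at [16:21] match '10_10', group 1 = '10'.
With a single group, `findall` returns only what that group captured — 2 items.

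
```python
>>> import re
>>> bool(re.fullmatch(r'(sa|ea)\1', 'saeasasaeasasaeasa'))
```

False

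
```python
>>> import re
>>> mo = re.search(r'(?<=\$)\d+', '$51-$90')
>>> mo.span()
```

Because the assertion is zero-width, the text it checks is not consumed and won't appear in the result.
`search` walks the string left to right and returns the first match it finds.
The match spans [1:3] → '51'.

(1, 3)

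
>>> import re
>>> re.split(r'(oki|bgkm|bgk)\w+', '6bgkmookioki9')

['6', 'bgkm', '']

Alternation tries branches left to right and keeps the first one that lets the overall match succeed at that position.
The group in the pattern means `split` returns the separators' captures alongside the pieces.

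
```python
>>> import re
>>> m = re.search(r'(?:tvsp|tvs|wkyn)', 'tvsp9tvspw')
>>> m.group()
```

'tvsp'

Alternation isn't longest-match — the leftmost alternative that fits at this position is chosen.
The match spans [0:4] → 'tvsp'.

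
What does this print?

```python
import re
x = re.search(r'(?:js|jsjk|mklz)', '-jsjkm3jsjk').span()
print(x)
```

Alternation isn't longest-match — the leftmost alternative that fits at this position is chosen.
The match spans [1:3] → 'js'.

(1, 3)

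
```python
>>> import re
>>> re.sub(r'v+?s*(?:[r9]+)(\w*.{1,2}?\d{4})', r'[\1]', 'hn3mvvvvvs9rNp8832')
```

'hn3m[Np8832]'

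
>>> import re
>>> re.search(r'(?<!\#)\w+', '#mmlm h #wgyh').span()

The negative lookaround is zero-width — it rules out positions where the adjacent text would match, without consuming anything.
Unlike `match`, `search` isn't anchored — it looks for the pattern anywhere in the string.
The match spans [2:5] → 'mlm'.

(2, 5)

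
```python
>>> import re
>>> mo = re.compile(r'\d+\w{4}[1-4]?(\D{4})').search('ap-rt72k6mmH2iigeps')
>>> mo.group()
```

'6mmH2iige'

This matches one or more of a digit, then exactly 4 of a word character, then optionally a character in [1-4]; then exactly 4 of a non-digit (captured).
The match spans [8:17] → '6mmH2iige'.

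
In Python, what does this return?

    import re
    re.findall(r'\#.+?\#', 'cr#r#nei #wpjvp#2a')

['#r#', '#wpjvp#']

Lazy quantifiers expand one character at a time until the remainder of the pattern can match.
With no groups in the pattern, `findall` gives back each whole match — 2 here.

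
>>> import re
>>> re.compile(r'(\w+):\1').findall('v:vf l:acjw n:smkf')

['v']

The backreference `\1` re-matches whatever the first group consumed, character for character.
Walking the string: at [0:3] match 'v:v', group 1 = 'v'.
One capturing group, so `findall` returns just the captured substring from the one match — 1 in all.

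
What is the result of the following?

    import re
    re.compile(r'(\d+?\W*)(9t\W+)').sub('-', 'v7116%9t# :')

Each match is replaced by '-'.

'v-'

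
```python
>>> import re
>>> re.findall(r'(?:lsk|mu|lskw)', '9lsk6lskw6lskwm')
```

['lsk', 'lsk', 'lsk']

Alternation isn't longest-match — the leftmost alternative that fits at this position is chosen.
Since nothing is captured, `findall` lists the 3 matched substrings directly.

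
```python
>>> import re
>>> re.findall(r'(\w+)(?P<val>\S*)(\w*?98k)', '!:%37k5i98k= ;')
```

[('37k5i', '', '98k')]

The pattern matches one or more of a word character (captured); then zero or more of a non-whitespace character (captured as 'val'); then zero or more of a word character (lazy), then the literal '98k' (captured).
Scanning left to right: at [3:11] match '37k5i98k', groups = ('37k5i', '', '98k').
`findall` packs the 3 group values into a tuple for every match.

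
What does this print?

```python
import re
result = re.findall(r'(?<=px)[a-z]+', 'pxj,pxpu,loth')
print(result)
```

['j', 'pu']

Because the assertion is zero-width, the text it checks is not consumed and won't appear in the result.
Matches: at [2:3] → 'j'; at [6:8] → 'pu'.
No capturing groups, so `findall` returns the 2 full match strings.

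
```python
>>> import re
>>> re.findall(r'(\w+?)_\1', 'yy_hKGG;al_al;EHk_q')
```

['al']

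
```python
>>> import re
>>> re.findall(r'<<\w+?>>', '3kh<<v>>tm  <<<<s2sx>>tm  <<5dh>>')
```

Scanning left to right: at [3:8] → '<<v>>'; at [14:22] → '<<s2sx>>'; at [26:33] → '<<5dh>>'.
With no groups in the pattern, `findall` gives back each whole match — 3 here.

['<<v>>', '<<s2sx>>', '<<5dh>>']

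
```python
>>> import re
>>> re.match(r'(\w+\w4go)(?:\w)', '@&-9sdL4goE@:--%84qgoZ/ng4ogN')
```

`match` is anchored at position 0; if the pattern doesn't fit there, it returns None.
Here the pattern fails at index 0, so the call returns None.

None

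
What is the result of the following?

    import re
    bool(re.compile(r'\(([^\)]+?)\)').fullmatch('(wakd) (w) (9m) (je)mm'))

False

For `fullmatch`, every character of the input must be accounted for by the pattern.
Here the string isn't matched end-to-end, so the call returns None, and `bool(None)` is False.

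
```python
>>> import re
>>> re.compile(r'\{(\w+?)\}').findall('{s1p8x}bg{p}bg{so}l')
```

Because there's exactly one group, `findall` drops the full match and keeps group 1 from each hit.

['s1p8x', 'p', 'so']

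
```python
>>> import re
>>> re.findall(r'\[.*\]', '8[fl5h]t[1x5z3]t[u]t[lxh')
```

With no groups in the pattern, `findall` gives back each whole match — 1 here.

['[fl5h]t[1x5z3]t[u]']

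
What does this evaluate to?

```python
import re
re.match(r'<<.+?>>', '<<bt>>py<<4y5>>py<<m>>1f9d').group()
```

`match` is anchored at position 0; if the pattern doesn't fit there, it returns None.
The match spans [0:6] → '<<bt>>'.

'<<bt>>'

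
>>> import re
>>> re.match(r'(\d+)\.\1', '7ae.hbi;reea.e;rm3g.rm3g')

With `match`, the pattern is implicitly anchored at the beginning.
Here position 0 doesn't satisfy it, so the call returns None.

None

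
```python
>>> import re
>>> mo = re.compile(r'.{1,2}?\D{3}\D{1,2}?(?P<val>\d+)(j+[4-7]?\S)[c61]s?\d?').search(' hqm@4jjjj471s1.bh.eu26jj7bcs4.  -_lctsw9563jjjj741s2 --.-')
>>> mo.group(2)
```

'jjjj47'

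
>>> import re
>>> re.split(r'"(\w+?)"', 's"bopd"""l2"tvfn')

Matches to split on: at [1:7] → '"bopd"'; at [8:12] → '"l2"'.
The group in the pattern means `split` returns the separators' captures alongside the pieces.

['s', 'bopd', '"', 'l2', 'tvfn']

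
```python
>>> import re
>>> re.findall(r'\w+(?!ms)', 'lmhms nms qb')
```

['lmhms', 'nms', 'qb']

Because the assertion is negative and zero-width, positions next to the forbidden text are skipped.
Walking the string: at [0:5] → 'lmhms'; at [6:9] → 'nms'; at [10:12] → 'qb'.
Since nothing is captured, `findall` lists the 3 matched substrings directly.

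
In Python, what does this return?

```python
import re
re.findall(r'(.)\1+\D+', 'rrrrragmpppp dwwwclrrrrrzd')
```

`\1` is not a pattern — it's the concrete string captured by group 1, re-applied verbatim.
`findall` collects group 1 from the one match (1 total).

['r']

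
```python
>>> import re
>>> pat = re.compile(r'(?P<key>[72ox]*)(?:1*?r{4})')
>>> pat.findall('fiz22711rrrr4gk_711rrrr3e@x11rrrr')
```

['227', '7', 'x']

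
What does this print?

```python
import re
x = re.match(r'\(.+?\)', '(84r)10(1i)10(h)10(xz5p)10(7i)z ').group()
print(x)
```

(84r)

A non-greedy quantifier consumes as few characters as it can — just enough that the remainder of the pattern still matches from where it stops; whatever follows it matches normally.
`re.match` only tries the pattern at the start of the string.
The match spans [0:5] → '(84r)'.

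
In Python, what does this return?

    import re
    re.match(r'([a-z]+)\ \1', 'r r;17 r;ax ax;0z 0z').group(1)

'r'

The backreference `\1` re-matches whatever the first group consumed, character for character.
`match` is anchored at position 0; if the pattern doesn't fit there, it returns None.
The match spans [0:3] → 'r r'.
Captured: group 1 = 'r'.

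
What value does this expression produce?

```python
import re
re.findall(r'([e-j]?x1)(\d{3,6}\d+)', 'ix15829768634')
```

2 groups means the one result is a tuple of 2 captured strings — 1 here.

[('ix1', '5829768634')]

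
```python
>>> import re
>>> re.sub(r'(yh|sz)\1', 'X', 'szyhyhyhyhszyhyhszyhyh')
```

'szXXszXszX'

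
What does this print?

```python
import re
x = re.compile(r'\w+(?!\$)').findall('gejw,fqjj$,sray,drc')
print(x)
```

['gejw', 'fqj', 'sray', 'drc']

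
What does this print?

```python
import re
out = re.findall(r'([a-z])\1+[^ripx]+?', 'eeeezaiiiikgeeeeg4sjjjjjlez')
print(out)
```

['e', 'i', 'e', 'j']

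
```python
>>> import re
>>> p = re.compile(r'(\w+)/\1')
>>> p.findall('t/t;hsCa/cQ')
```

`\1` has to match the exact text group 1 already captured.
With a single group, `findall` returns only what that group captured — 1 item.

['t']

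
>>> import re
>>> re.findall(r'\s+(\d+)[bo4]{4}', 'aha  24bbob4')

['24']

Pattern: one or more of whitespace; then one or more of a digit (captured); then exactly 4 of one of [bo4].
Walking the string: at [3:11] match '  24bbob', group 1 = '24'.
Because there's exactly one group, `findall` drops the full match and keeps group 1 from the one hit.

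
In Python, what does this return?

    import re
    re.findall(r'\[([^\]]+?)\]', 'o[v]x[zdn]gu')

Matches: at [1:4] match '[v]', group 1 = 'v'; at [5:10] match '[zdn]', group 1 = 'zdn'.
Because there's exactly one group, `findall` drops the full match and keeps group 1 from each hit.

['v', 'zdn']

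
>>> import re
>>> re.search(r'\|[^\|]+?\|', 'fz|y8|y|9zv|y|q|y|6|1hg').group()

'|y8|'

The match spans [2:6] → '|y8|'.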